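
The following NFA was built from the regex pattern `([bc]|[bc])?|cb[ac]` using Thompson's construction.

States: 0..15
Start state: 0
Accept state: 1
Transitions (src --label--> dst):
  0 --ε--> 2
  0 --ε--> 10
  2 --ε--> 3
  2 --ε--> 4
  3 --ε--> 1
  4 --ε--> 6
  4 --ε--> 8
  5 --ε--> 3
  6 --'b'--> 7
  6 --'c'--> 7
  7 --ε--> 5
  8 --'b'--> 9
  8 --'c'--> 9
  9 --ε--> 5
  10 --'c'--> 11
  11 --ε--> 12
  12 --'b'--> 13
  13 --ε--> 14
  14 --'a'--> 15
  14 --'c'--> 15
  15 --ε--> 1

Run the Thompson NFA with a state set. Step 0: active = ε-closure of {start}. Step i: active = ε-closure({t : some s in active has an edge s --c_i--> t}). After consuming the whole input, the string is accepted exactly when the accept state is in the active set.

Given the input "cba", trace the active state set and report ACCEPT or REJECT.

S₀ = ε-closure({0}) = {0,1,2,3,4,6,8,10}
'c' @ 1: {1,3,5,7,9,11,12}  (accept∈set)
'b' @ 2: {13,14}
'a' @ 3: {1,15}  (accept∈set)
end set {1,15} — state 1 in

Answer: ACCEPT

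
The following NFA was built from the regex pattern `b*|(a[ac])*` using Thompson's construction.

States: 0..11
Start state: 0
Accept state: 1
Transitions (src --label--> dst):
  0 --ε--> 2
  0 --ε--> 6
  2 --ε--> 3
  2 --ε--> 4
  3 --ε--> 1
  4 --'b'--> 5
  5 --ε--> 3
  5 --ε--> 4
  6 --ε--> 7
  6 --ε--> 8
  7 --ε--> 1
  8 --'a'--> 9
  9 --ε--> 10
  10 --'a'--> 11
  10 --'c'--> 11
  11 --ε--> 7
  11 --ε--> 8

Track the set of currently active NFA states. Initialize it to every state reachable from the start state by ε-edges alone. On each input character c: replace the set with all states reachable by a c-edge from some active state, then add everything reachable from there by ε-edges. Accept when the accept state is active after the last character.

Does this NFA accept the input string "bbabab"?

Answer: REJECT

Trace:
initial (ε-close {0}): {0,1,2,3,4,6,7,8}
'b' @ 1: {1,3,4,5}  (accept∈set)
'b' @ 2: {1,3,4,5}  (accept∈set)
'a' @ 3: {}  — state set empty
rest 'bab' ignored (set empty)
after full input: {}  (accept=1 not in)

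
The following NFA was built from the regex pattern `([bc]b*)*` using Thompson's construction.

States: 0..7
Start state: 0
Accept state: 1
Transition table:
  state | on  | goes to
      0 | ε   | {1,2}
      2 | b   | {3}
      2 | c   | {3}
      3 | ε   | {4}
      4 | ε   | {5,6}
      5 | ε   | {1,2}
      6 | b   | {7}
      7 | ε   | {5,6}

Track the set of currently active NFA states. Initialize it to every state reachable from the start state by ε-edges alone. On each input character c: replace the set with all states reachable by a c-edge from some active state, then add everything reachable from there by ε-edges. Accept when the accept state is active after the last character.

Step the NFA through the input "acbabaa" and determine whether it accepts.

initial (ε-close {0}): {0,1,2}
'a' @ 1: {}  — state set empty
rest 'cbabaa' ignored (set empty)
final: {}; accept 1 not in set

Answer: REJECT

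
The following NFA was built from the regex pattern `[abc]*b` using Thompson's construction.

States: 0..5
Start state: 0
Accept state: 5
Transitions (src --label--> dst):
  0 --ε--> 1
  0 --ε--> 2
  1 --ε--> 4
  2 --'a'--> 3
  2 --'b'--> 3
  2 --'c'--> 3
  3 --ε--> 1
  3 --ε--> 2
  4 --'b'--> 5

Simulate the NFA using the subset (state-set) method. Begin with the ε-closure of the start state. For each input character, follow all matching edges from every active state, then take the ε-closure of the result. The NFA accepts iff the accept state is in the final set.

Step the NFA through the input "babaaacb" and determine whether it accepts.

Answer: ACCEPT

Derivation:
initial (ε-close {0}): {0,1,2,4}
'b' @ 1: {1,2,3,4,5}  [accepting]
'a' @ 2: {1,2,3,4}
'b' @ 3: {1,2,3,4,5}  [accepting]
'a' @ 4: {1,2,3,4}
'a' @ 5: {1,2,3,4}
'a' @ 6: {1,2,3,4}
'c' @ 7: {1,2,3,4}
'b' @ 8: {1,2,3,4,5}  [accepting]
after full input: {1,2,3,4,5}  (accept=5 in)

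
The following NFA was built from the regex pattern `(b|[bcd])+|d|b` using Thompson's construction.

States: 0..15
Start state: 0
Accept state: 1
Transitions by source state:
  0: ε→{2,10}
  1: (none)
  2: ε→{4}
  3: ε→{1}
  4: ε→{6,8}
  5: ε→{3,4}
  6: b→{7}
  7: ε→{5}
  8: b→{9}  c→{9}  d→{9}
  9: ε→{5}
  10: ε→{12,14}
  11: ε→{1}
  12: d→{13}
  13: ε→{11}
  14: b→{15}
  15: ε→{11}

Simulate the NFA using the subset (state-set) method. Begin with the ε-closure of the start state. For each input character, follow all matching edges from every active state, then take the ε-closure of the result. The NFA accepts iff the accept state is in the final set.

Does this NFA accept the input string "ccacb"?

initial (ε-close {0}): {0,2,4,6,8,10,12,14}
'c' @ 1: {1,3,4,5,6,8,9}  [accepting]
'c' @ 2: {1,3,4,5,6,8,9}  [accepting]
'a' @ 3: {}  — state set empty
rest 'cb' ignored (set empty)
final: {}; accept 1 not in set

Answer: REJECT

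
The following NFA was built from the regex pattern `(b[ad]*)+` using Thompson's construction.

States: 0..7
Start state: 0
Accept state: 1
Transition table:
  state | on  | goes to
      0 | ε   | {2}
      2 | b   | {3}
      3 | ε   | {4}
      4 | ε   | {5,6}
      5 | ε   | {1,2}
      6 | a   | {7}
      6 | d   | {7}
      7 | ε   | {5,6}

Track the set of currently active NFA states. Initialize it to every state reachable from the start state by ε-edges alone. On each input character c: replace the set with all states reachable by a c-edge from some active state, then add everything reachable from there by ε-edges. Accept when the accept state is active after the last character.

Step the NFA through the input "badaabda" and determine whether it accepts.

initial (ε-close {0}): {0,2}
'b' @ 1: {1,2,3,4,5,6}  (accept∈set)
'a' @ 2: {1,2,5,6,7}  (accept∈set)
'd' @ 3: {1,2,5,6,7}  (accept∈set)
'a' @ 4: {1,2,5,6,7}  (accept∈set)
'a' @ 5: {1,2,5,6,7}  (accept∈set)
'b' @ 6: {1,2,3,4,5,6}  (accept∈set)
'd' @ 7: {1,2,5,6,7}  (accept∈set)
'a' @ 8: {1,2,5,6,7}  (accept∈set)
end set {1,2,5,6,7} — state 1 in

Answer: ACCEPT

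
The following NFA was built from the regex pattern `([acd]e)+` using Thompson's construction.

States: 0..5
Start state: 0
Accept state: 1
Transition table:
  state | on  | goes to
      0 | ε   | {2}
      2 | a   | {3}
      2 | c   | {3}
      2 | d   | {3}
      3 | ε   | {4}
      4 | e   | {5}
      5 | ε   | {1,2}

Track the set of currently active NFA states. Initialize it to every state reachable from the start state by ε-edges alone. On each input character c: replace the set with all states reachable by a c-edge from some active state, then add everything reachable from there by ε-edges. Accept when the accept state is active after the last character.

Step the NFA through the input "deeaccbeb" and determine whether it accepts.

Answer: REJECT

Steps:
initial (ε-close {0}): {0,2}
'd' @ 1: {3,4}
'e' @ 2: {1,2,5}  (accept∈set)
'e' @ 3: {}  — state set empty
rest 'accbeb' ignored (set empty)
final: {}; accept 1 not in set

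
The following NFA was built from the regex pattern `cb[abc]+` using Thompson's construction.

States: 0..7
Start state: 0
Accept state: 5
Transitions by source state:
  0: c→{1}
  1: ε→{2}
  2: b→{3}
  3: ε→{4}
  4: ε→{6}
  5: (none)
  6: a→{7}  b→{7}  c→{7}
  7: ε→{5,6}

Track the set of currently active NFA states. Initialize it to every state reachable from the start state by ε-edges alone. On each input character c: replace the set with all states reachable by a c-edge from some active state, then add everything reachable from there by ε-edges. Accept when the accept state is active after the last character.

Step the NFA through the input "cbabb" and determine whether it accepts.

Answer: ACCEPT

Steps:
initial (ε-close {0}): {0}
'c' @ 1: {1,2}
'b' @ 2: {3,4,6}
'a' @ 3: {5,6,7}  ✓accept
'b' @ 4: {5,6,7}  ✓accept
'b' @ 5: {5,6,7}  ✓accept
end set {5,6,7} — state 5 in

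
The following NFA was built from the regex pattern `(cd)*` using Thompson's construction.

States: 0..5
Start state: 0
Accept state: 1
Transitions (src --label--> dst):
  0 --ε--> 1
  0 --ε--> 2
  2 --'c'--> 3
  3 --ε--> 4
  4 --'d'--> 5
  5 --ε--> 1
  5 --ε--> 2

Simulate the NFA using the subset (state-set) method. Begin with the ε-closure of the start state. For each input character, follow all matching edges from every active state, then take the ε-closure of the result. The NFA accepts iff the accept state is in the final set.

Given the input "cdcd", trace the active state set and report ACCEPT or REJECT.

initial (ε-close {0}): {0,1,2}
'c' @ 1: {3,4}
'd' @ 2: {1,2,5}  ✓accept
'c' @ 3: {3,4}
'd' @ 4: {1,2,5}  ✓accept
final: {1,2,5}; accept 1 in set

Answer: ACCEPT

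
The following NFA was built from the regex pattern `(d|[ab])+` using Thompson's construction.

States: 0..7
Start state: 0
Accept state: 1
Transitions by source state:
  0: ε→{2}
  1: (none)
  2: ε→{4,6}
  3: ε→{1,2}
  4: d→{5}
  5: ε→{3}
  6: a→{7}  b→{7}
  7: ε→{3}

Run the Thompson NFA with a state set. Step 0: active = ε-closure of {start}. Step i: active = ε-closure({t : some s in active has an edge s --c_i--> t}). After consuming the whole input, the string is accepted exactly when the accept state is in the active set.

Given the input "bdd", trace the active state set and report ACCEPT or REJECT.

Answer: ACCEPT

Derivation:
start: ε-closure({0}) = {0,2,4,6}
'b' @ 1: {1,2,3,4,6,7}  [accepting]
'd' @ 2: {1,2,3,4,5,6}  [accepting]
'd' @ 3: {1,2,3,4,5,6}  [accepting]
after full input: {1,2,3,4,5,6}  (accept=1 in)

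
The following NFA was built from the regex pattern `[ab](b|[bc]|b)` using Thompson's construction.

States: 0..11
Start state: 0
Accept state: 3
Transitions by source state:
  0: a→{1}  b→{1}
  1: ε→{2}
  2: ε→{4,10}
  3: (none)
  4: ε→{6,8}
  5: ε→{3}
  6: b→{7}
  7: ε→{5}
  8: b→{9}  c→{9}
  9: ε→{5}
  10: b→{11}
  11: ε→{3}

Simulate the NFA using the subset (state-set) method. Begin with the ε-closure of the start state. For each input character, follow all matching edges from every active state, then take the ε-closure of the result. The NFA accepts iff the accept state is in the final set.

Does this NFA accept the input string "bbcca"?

Answer: REJECT

Derivation:
start: ε-closure({0}) = {0}
'b' @ 1: {1,2,4,6,8,10}
'b' @ 2: {3,5,7,9,11}  [accepting]
'c' @ 3: {}  — state set empty
rest 'ca' ignored (set empty)
final: {}; accept 3 not in set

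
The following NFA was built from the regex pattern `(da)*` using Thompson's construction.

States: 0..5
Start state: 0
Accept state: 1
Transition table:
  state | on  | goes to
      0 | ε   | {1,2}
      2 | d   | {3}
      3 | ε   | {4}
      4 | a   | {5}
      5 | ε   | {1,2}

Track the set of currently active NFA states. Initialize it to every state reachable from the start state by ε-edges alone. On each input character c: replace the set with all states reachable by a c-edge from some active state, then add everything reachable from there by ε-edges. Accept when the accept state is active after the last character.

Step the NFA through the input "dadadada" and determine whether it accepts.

Answer: ACCEPT

Steps:
initial (ε-close {0}): {0,1,2}
'd' @ 1: {3,4}
'a' @ 2: {1,2,5}  ✓accept
'd' @ 3: {3,4}
'a' @ 4: {1,2,5}  ✓accept
'd' @ 5: {3,4}
'a' @ 6: {1,2,5}  ✓accept
'd' @ 7: {3,4}
'a' @ 8: {1,2,5}  ✓accept
final: {1,2,5}; accept 1 in set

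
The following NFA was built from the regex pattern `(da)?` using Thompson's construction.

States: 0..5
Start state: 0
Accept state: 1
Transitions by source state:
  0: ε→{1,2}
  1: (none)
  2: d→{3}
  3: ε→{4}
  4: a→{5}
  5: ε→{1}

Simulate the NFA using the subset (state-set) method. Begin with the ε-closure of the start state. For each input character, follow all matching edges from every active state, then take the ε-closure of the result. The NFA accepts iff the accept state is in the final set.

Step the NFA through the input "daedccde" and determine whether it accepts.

Answer: REJECT

Trace:
start: ε-closure({0}) = {0,1,2}
'd' @ 1: {3,4}
'a' @ 2: {1,5}  [accepting]
'e' @ 3: {}  — dead — no transitions
rest 'dccde' ignored (set empty)
final: {}; accept 1 not in set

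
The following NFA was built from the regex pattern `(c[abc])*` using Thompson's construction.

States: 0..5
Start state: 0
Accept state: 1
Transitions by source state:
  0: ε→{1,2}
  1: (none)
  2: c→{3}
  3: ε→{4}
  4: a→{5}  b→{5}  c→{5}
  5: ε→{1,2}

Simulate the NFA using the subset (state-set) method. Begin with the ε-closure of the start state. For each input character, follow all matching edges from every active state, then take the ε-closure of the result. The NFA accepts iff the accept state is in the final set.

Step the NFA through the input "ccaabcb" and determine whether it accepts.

Answer: REJECT

Derivation:
start: ε-closure({0}) = {0,1,2}
'c' @ 1: {3,4}
'c' @ 2: {1,2,5}  (accept∈set)
'a' @ 3: {}  — state set empty
rest 'abcb' ignored (set empty)
final: {}; accept 1 not in set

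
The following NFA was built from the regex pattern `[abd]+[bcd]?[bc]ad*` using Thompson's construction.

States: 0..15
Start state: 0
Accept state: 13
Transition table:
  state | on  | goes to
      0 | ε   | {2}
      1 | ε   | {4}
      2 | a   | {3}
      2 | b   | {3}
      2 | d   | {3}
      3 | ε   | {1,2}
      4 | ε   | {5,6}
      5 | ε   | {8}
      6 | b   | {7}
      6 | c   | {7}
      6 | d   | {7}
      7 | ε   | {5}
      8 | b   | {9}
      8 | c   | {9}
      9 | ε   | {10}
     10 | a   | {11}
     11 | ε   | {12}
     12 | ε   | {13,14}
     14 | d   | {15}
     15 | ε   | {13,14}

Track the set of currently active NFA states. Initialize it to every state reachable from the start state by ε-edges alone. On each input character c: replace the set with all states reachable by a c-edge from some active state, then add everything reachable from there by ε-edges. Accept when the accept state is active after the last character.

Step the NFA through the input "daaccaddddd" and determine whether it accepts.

initial (ε-close {0}): {0,2}
'd' @ 1: {1,2,3,4,5,6,8}
'a' @ 2: {1,2,3,4,5,6,8}
'a' @ 3: {1,2,3,4,5,6,8}
'c' @ 4: {5,7,8,9,10}
'c' @ 5: {9,10}
'a' @ 6: {11,12,13,14}  ✓accept
'd' @ 7: {13,14,15}  ✓accept
'd' @ 8: {13,14,15}  ✓accept
'd' @ 9: {13,14,15}  ✓accept
'd' @ 10: {13,14,15}  ✓accept
'd' @ 11: {13,14,15}  ✓accept
end set {13,14,15} — state 13 in

Answer: ACCEPT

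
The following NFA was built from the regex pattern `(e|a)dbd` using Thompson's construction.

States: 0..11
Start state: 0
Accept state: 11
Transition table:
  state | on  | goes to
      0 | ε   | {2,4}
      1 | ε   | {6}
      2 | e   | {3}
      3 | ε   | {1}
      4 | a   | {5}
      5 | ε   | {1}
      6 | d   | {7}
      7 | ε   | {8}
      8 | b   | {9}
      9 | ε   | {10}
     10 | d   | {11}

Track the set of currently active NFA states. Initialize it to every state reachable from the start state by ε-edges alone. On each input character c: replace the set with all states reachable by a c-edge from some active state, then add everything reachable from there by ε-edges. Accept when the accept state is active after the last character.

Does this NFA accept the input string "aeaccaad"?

Answer: REJECT

Steps:
initial (ε-close {0}): {0,2,4}
'a' @ 1: {1,5,6}
'e' @ 2: {}  — no active states
rest 'accaad' ignored (set empty)
after full input: {}  (accept=11 not in)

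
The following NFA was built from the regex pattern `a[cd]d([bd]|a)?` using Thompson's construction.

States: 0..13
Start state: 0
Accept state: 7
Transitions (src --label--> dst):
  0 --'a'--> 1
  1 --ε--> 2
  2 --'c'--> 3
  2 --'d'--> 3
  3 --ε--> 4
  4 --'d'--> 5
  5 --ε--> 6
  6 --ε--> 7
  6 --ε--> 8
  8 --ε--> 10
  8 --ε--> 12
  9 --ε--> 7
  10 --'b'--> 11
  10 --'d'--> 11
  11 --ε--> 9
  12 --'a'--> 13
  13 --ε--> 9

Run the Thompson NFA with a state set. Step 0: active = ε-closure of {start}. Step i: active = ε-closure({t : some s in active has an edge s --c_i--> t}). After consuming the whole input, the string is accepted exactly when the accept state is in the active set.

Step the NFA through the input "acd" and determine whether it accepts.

Answer: ACCEPT

Steps:
S₀ = ε-closure({0}) = {0}
'a' @ 1: {1,2}
'c' @ 2: {3,4}
'd' @ 3: {5,6,7,8,10,12}  [accepting]
end set {5,6,7,8,10,12} — state 7 in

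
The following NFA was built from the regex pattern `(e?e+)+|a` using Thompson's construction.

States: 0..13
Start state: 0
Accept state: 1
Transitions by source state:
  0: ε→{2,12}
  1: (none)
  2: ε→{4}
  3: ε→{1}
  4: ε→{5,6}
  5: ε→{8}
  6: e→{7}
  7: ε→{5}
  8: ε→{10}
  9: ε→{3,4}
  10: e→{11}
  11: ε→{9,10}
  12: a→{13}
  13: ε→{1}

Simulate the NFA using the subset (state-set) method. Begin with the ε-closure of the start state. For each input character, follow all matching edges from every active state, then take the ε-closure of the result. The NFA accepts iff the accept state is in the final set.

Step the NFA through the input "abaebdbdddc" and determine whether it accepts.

Answer: REJECT

Steps:
S₀ = ε-closure({0}) = {0,2,4,5,6,8,10,12}
'a' @ 1: {1,13}  [accepting]
'b' @ 2: {}  — dead — no transitions
rest 'aebdbdddc' ignored (set empty)
final: {}; accept 1 not in set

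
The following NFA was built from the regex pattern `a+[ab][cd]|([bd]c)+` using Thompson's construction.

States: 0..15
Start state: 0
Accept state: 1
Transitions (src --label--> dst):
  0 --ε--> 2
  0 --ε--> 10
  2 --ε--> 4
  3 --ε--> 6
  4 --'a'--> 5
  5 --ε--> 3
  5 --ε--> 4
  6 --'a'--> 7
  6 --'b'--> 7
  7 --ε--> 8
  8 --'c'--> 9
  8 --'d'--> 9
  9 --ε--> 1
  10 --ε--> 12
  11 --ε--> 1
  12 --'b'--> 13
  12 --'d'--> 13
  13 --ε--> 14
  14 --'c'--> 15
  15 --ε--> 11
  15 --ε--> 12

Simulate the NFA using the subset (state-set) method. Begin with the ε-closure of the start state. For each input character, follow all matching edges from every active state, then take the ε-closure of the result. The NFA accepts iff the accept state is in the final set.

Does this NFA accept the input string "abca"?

start: ε-closure({0}) = {0,2,4,10,12}
'a' @ 1: {3,4,5,6}
'b' @ 2: {7,8}
'c' @ 3: {1,9}  (accept∈set)
'a' @ 4: {}  — no active states
final: {}; accept 1 not in set

Answer: REJECT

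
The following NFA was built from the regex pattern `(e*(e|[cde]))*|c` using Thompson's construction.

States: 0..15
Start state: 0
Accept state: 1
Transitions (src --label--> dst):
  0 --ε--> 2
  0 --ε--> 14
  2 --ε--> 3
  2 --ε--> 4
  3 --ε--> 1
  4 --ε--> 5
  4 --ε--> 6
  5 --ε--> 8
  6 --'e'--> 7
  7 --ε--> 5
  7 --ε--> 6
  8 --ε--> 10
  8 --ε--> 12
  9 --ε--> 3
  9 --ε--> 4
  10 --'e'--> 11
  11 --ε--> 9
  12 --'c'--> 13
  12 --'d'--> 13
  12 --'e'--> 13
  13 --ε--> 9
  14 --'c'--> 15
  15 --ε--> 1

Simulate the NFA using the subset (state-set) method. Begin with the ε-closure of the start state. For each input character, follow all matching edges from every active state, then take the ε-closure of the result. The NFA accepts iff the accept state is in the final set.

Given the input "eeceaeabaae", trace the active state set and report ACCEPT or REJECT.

Answer: REJECT

Trace:
initial (ε-close {0}): {0,1,2,3,4,5,6,8,10,12,14}
'e' @ 1: {1,3,4,5,6,7,8,9,10,11,12,13}  [accepting]
'e' @ 2: {1,3,4,5,6,7,8,9,10,11,12,13}  [accepting]
'c' @ 3: {1,3,4,5,6,8,9,10,12,13}  [accepting]
'e' @ 4: {1,3,4,5,6,7,8,9,10,11,12,13}  [accepting]
'a' @ 5: {}  — dead — no transitions
rest 'eabaae' ignored (set empty)
final: {}; accept 1 not in set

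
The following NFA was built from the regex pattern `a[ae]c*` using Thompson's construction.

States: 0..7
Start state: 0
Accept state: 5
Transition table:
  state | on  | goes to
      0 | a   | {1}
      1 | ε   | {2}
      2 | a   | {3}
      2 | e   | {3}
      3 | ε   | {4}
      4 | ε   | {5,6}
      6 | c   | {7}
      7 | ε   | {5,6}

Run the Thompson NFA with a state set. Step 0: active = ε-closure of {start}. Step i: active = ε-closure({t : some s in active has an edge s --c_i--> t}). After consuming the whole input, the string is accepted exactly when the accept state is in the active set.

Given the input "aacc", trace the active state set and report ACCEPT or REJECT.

S₀ = ε-closure({0}) = {0}
'a' @ 1: {1,2}
'a' @ 2: {3,4,5,6}  ✓accept
'c' @ 3: {5,6,7}  ✓accept
'c' @ 4: {5,6,7}  ✓accept
final: {5,6,7}; accept 5 in set

Answer: ACCEPT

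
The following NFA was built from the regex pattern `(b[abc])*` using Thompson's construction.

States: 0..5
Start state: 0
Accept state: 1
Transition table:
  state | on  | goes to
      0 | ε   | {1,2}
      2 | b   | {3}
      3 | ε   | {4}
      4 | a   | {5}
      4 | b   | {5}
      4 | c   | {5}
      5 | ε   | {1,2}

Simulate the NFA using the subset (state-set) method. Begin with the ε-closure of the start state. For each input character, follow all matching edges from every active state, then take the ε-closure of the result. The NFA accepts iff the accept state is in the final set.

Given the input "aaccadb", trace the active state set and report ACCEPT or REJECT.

Answer: REJECT

Steps:
initial (ε-close {0}): {0,1,2}
'a' @ 1: {}  — state set empty
rest 'accadb' ignored (set empty)
final: {}; accept 1 not in set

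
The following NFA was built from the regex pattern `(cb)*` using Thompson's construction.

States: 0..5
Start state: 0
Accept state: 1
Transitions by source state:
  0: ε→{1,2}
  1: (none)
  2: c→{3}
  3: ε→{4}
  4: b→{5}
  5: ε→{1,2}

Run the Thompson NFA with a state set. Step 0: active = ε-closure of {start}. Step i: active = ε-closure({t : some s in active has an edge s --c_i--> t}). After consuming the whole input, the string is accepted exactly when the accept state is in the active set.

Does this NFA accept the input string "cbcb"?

initial (ε-close {0}): {0,1,2}
'c' @ 1: {3,4}
'b' @ 2: {1,2,5}  [accepting]
'c' @ 3: {3,4}
'b' @ 4: {1,2,5}  [accepting]
final: {1,2,5}; accept 1 in set

Answer: ACCEPT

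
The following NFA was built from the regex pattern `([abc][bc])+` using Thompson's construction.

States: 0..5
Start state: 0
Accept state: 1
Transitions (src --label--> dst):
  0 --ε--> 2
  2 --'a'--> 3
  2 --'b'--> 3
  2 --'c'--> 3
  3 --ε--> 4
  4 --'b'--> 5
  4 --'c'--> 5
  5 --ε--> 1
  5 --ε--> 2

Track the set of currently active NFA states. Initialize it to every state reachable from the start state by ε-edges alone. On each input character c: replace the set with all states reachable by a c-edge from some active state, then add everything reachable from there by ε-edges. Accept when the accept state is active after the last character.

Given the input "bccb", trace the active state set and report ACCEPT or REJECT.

Answer: ACCEPT

Derivation:
S₀ = ε-closure({0}) = {0,2}
'b' @ 1: {3,4}
'c' @ 2: {1,2,5}  (accept∈set)
'c' @ 3: {3,4}
'b' @ 4: {1,2,5}  (accept∈set)
final: {1,2,5}; accept 1 in set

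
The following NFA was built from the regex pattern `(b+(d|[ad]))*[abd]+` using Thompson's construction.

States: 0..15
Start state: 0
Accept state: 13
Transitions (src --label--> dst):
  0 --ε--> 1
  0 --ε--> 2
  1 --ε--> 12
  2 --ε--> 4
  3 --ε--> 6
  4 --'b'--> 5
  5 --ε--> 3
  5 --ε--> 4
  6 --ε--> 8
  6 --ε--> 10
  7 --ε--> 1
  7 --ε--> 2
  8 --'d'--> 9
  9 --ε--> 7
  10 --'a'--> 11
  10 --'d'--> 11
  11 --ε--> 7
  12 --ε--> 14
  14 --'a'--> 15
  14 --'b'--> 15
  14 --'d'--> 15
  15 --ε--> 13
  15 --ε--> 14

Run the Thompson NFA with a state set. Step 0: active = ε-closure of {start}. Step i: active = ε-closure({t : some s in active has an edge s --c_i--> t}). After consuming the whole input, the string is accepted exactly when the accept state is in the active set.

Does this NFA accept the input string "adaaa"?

Answer: ACCEPT

Trace:
initial (ε-close {0}): {0,1,2,4,12,14}
'a' @ 1: {13,14,15}  (accept∈set)
'd' @ 2: {13,14,15}  (accept∈set)
'a' @ 3: {13,14,15}  (accept∈set)
'a' @ 4: {13,14,15}  (accept∈set)
'a' @ 5: {13,14,15}  (accept∈set)
end set {13,14,15} — state 13 in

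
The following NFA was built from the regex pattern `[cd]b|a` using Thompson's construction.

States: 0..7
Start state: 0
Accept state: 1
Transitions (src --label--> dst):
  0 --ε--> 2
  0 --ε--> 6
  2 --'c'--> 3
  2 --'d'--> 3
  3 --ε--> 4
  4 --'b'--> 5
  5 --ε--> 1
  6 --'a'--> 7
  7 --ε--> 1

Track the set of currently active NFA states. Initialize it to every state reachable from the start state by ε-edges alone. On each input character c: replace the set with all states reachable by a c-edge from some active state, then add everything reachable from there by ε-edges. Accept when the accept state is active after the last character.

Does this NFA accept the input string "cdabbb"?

Answer: REJECT

Derivation:
S₀ = ε-closure({0}) = {0,2,6}
'c' @ 1: {3,4}
'd' @ 2: {}  — dead — no transitions
rest 'abbb' ignored (set empty)
after full input: {}  (accept=1 not in)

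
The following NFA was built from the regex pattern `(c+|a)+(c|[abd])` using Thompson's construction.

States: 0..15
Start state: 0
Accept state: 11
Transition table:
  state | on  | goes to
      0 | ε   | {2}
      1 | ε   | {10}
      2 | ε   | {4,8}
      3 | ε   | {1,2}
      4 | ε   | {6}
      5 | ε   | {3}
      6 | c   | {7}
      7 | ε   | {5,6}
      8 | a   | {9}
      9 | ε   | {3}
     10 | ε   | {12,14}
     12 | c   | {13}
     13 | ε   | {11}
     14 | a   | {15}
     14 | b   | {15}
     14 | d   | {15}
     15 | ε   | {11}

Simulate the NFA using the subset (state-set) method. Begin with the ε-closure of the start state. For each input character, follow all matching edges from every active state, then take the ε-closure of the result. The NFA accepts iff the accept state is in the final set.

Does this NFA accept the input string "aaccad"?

start: ε-closure({0}) = {0,2,4,6,8}
'a' @ 1: {1,2,3,4,6,8,9,10,12,14}
'a' @ 2: {1,2,3,4,6,8,9,10,11,12,14,15}  ✓accept
'c' @ 3: {1,2,3,4,5,6,7,8,10,11,12,13,14}  ✓accept
'c' @ 4: {1,2,3,4,5,6,7,8,10,11,12,13,14}  ✓accept
'a' @ 5: {1,2,3,4,6,8,9,10,11,12,14,15}  ✓accept
'd' @ 6: {11,15}  ✓accept
end set {11,15} — state 11 in

Answer: ACCEPT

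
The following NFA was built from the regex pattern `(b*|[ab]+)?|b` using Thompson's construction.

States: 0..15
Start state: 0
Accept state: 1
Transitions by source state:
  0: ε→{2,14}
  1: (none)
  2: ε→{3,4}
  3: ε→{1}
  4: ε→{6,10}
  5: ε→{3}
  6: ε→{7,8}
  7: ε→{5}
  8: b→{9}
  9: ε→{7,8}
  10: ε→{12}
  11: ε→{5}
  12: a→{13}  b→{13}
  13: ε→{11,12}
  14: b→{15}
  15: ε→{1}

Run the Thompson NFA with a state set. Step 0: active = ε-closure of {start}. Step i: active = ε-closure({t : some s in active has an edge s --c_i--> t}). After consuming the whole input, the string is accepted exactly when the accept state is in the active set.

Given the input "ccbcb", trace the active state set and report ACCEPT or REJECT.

initial (ε-close {0}): {0,1,2,3,4,5,6,7,8,10,12,14}
'c' @ 1: {}  — no active states
rest 'cbcb' ignored (set empty)
end set {} — state 1 not in

Answer: REJECT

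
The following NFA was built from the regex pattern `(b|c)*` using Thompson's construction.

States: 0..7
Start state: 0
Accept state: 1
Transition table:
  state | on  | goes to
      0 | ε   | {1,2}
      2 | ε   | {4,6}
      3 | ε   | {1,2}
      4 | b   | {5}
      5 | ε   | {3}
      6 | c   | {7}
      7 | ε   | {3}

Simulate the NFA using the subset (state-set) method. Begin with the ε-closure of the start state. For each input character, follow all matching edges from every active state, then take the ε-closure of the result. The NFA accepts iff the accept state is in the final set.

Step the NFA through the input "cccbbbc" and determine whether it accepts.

initial (ε-close {0}): {0,1,2,4,6}
'c' @ 1: {1,2,3,4,6,7}  (accept∈set)
'c' @ 2: {1,2,3,4,6,7}  (accept∈set)
'c' @ 3: {1,2,3,4,6,7}  (accept∈set)
'b' @ 4: {1,2,3,4,5,6}  (accept∈set)
'b' @ 5: {1,2,3,4,5,6}  (accept∈set)
'b' @ 6: {1,2,3,4,5,6}  (accept∈set)
'c' @ 7: {1,2,3,4,6,7}  (accept∈set)
final: {1,2,3,4,6,7}; accept 1 in set

Answer: ACCEPT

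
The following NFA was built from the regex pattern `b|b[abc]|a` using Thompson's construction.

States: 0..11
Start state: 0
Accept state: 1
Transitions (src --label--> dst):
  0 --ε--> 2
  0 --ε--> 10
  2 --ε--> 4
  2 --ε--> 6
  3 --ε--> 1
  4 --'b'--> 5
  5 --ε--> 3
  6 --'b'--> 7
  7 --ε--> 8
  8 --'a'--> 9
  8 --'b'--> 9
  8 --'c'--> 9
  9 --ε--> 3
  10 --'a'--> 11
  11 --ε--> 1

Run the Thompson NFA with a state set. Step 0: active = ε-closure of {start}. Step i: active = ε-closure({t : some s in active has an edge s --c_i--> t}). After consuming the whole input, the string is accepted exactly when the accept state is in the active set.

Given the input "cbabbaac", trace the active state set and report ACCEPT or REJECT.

Answer: REJECT

Steps:
S₀ = ε-closure({0}) = {0,2,4,6,10}
'c' @ 1: {}  — state set empty
rest 'babbaac' ignored (set empty)
final: {}; accept 1 not in set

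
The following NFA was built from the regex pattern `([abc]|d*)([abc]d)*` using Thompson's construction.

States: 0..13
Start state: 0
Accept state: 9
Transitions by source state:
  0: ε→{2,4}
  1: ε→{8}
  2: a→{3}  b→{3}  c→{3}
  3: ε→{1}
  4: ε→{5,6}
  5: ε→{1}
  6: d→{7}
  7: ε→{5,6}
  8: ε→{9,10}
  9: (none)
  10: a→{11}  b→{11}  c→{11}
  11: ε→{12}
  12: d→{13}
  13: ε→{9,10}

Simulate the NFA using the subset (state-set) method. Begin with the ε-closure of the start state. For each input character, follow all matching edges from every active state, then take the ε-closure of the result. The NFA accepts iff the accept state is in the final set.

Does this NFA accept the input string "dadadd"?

S₀ = ε-closure({0}) = {0,1,2,4,5,6,8,9,10}
'd' @ 1: {1,5,6,7,8,9,10}  (accept∈set)
'a' @ 2: {11,12}
'd' @ 3: {9,10,13}  (accept∈set)
'a' @ 4: {11,12}
'd' @ 5: {9,10,13}  (accept∈set)
'd' @ 6: {}  — state set empty
end set {} — state 9 not in

Answer: REJECT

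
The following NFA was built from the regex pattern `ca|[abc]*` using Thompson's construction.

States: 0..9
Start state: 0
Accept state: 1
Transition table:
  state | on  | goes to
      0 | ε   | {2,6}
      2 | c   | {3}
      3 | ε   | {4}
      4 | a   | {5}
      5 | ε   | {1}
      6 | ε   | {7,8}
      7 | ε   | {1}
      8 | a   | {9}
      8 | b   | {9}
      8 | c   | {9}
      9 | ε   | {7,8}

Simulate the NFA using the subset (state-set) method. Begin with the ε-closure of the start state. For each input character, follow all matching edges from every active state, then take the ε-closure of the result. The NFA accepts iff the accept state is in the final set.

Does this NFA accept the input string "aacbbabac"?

Answer: ACCEPT

Trace:
start: ε-closure({0}) = {0,1,2,6,7,8}
'a' @ 1: {1,7,8,9}  ✓accept
'a' @ 2: {1,7,8,9}  ✓accept
'c' @ 3: {1,7,8,9}  ✓accept
'b' @ 4: {1,7,8,9}  ✓accept
'b' @ 5: {1,7,8,9}  ✓accept
'a' @ 6: {1,7,8,9}  ✓accept
'b' @ 7: {1,7,8,9}  ✓accept
'a' @ 8: {1,7,8,9}  ✓accept
'c' @ 9: {1,7,8,9}  ✓accept
final: {1,7,8,9}; accept 1 in set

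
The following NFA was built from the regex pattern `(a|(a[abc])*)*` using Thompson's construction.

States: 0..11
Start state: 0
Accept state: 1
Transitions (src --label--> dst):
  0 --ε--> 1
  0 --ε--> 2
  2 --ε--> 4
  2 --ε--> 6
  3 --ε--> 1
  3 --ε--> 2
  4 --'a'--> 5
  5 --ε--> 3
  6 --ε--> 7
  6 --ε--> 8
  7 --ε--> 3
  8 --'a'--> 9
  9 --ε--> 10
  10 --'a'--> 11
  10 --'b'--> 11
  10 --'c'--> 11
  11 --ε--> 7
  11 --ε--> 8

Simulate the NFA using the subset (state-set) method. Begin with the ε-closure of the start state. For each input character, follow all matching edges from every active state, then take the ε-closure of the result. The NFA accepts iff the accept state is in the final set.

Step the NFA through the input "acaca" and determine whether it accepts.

S₀ = ε-closure({0}) = {0,1,2,3,4,6,7,8}
'a' @ 1: {1,2,3,4,5,6,7,8,9,10}  [accepting]
'c' @ 2: {1,2,3,4,6,7,8,11}  [accepting]
'a' @ 3: {1,2,3,4,5,6,7,8,9,10}  [accepting]
'c' @ 4: {1,2,3,4,6,7,8,11}  [accepting]
'a' @ 5: {1,2,3,4,5,6,7,8,9,10}  [accepting]
final: {1,2,3,4,5,6,7,8,9,10}; accept 1 in set

Answer: ACCEPT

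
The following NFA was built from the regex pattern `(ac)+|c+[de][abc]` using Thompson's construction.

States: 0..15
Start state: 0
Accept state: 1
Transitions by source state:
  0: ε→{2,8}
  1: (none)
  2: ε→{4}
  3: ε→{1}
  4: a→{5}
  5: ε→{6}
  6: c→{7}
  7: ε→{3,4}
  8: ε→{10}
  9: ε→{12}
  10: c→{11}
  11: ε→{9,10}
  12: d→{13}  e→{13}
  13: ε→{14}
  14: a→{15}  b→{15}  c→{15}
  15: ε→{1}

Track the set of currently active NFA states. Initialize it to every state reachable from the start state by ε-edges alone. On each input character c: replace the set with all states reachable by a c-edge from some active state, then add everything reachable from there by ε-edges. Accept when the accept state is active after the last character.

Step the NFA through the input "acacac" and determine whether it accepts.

Answer: ACCEPT

Steps:
S₀ = ε-closure({0}) = {0,2,4,8,10}
'a' @ 1: {5,6}
'c' @ 2: {1,3,4,7}  (accept∈set)
'a' @ 3: {5,6}
'c' @ 4: {1,3,4,7}  (accept∈set)
'a' @ 5: {5,6}
'c' @ 6: {1,3,4,7}  (accept∈set)
after full input: {1,3,4,7}  (accept=1 in)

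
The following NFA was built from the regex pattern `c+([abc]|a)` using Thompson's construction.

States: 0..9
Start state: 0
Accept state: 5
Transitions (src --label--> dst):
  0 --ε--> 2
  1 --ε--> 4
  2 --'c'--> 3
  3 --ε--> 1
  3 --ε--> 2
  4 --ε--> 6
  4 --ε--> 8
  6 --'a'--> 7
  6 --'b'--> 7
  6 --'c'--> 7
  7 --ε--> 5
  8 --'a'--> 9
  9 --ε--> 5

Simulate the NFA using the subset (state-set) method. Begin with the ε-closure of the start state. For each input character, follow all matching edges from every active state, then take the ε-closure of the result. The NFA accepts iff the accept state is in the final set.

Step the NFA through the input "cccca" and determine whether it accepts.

start: ε-closure({0}) = {0,2}
'c' @ 1: {1,2,3,4,6,8}
'c' @ 2: {1,2,3,4,5,6,7,8}  ✓accept
'c' @ 3: {1,2,3,4,5,6,7,8}  ✓accept
'c' @ 4: {1,2,3,4,5,6,7,8}  ✓accept
'a' @ 5: {5,7,9}  ✓accept
final: {5,7,9}; accept 5 in set

Answer: ACCEPT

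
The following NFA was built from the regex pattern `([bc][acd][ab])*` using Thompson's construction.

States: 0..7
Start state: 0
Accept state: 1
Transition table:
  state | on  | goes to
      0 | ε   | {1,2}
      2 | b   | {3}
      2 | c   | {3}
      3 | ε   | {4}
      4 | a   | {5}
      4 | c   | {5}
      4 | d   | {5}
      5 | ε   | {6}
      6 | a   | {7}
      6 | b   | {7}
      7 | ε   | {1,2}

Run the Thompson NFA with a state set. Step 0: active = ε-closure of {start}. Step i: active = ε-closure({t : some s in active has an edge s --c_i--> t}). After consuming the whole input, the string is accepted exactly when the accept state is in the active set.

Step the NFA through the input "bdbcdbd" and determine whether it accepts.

start: ε-closure({0}) = {0,1,2}
'b' @ 1: {3,4}
'd' @ 2: {5,6}
'b' @ 3: {1,2,7}  [accepting]
'c' @ 4: {3,4}
'd' @ 5: {5,6}
'b' @ 6: {1,2,7}  [accepting]
'd' @ 7: {}  — dead — no transitions
final: {}; accept 1 not in set

Answer: REJECT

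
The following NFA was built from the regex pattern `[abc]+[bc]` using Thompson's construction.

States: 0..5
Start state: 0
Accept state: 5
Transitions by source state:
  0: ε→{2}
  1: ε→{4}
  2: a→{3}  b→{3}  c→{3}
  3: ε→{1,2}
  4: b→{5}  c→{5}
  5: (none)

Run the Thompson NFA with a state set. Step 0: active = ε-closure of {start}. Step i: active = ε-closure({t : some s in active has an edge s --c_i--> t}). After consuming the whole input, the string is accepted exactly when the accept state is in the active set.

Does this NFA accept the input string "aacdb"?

Answer: REJECT

Trace:
start: ε-closure({0}) = {0,2}
'a' @ 1: {1,2,3,4}
'a' @ 2: {1,2,3,4}
'c' @ 3: {1,2,3,4,5}  ✓accept
'd' @ 4: {}  — dead — no transitions
rest 'b' ignored (set empty)
final: {}; accept 5 not in set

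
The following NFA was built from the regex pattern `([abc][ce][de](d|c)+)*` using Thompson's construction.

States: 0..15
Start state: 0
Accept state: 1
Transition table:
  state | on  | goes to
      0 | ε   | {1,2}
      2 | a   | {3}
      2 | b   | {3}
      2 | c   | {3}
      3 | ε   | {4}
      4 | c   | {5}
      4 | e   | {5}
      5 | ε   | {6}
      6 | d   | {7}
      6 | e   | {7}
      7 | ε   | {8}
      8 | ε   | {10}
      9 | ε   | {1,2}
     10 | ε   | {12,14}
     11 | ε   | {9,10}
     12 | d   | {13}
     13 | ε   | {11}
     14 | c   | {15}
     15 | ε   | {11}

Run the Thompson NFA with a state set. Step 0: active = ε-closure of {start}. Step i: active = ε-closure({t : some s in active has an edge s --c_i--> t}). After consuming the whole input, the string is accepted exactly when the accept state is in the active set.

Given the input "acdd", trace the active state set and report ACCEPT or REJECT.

initial (ε-close {0}): {0,1,2}
'a' @ 1: {3,4}
'c' @ 2: {5,6}
'd' @ 3: {7,8,10,12,14}
'd' @ 4: {1,2,9,10,11,12,13,14}  (accept∈set)
after full input: {1,2,9,10,11,12,13,14}  (accept=1 in)

Answer: ACCEPT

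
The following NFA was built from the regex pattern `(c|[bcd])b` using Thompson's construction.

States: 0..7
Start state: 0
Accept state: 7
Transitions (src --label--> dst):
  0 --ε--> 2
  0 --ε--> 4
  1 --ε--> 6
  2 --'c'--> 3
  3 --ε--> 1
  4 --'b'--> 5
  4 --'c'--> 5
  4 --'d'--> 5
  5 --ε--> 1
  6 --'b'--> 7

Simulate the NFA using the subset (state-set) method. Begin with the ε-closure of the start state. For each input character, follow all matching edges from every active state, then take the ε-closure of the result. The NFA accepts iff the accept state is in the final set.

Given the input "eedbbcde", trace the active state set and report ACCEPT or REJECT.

Answer: REJECT

Derivation:
initial (ε-close {0}): {0,2,4}
'e' @ 1: {}  — no active states
rest 'edbbcde' ignored (set empty)
final: {}; accept 7 not in set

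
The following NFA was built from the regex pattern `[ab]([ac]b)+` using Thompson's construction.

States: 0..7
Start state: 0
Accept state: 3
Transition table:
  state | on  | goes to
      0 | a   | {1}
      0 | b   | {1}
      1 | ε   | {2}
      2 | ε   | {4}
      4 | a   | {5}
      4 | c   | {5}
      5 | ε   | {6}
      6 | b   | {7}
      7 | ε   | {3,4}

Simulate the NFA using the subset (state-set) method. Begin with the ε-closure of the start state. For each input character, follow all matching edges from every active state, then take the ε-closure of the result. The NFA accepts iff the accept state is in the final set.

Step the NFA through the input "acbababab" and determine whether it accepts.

Answer: ACCEPT

Steps:
initial (ε-close {0}): {0}
'a' @ 1: {1,2,4}
'c' @ 2: {5,6}
'b' @ 3: {3,4,7}  ✓accept
'a' @ 4: {5,6}
'b' @ 5: {3,4,7}  ✓accept
'a' @ 6: {5,6}
'b' @ 7: {3,4,7}  ✓accept
'a' @ 8: {5,6}
'b' @ 9: {3,4,7}  ✓accept
after full input: {3,4,7}  (accept=3 in)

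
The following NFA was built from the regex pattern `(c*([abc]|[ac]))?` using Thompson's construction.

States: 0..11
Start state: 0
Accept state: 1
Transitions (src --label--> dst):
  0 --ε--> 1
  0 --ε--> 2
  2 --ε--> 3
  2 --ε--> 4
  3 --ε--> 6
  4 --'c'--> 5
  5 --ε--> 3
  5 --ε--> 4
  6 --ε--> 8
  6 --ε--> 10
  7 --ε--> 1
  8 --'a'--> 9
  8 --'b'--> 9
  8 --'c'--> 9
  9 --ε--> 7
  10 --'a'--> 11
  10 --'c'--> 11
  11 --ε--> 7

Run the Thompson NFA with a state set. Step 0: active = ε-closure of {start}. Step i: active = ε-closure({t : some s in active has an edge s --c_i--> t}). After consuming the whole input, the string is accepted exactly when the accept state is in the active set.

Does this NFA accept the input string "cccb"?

Answer: ACCEPT

Steps:
S₀ = ε-closure({0}) = {0,1,2,3,4,6,8,10}
'c' @ 1: {1,3,4,5,6,7,8,9,10,11}  [accepting]
'c' @ 2: {1,3,4,5,6,7,8,9,10,11}  [accepting]
'c' @ 3: {1,3,4,5,6,7,8,9,10,11}  [accepting]
'b' @ 4: {1,7,9}  [accepting]
final: {1,7,9}; accept 1 in set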